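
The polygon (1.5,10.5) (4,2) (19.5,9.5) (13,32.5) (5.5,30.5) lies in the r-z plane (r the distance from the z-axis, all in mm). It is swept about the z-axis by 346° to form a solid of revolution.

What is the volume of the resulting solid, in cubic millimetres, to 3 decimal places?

Profile (r,z), 5 vertices: (1.5,10.5) (4,2) (19.5,9.5) (13,32.5) (5.5,30.5)
edge 0: (1.5,10.5)→(4,2)  cross = 1.5·2 − 4·10.5 = -39.0000; (r_i+r_j)·cross = 5.5·-39.0000 = -214.5000
edge 1: (4,2)→(19.5,9.5)  cross = 4·9.5 − 19.5·2 = -1.0000; (r_i+r_j)·cross = 23.5·-1.0000 = -23.5000
edge 2: (19.5,9.5)→(13,32.5)  cross = 19.5·32.5 − 13·9.5 = 510.2500; (r_i+r_j)·cross = 32.5·510.2500 = 16583.1250
edge 3: (13,32.5)→(5.5,30.5)  cross = 13·30.5 − 5.5·32.5 = 217.7500; (r_i+r_j)·cross = 18.5·217.7500 = 4028.3750
edge 4: (5.5,30.5)→(1.5,10.5)  cross = 5.5·10.5 − 1.5·30.5 = 12.0000; (r_i+r_j)·cross = 7·12.0000 = 84.0000
Σcross = 700.0000 → A = |Σcross|/2 = 350.0000 mm²
Σ(r_i+r_j)·cross = 20457.5000 → first moment M = |Σ|/6 = 3409.5833
R_c = M/A = 3409.5833/350.0000 = 9.7417 mm
θ = 346° = 6.038839 rad
V = θ·R_c·A = 6.038839·9.7417·350.0000 = 20589.926 mm³

Volume = 20589.926 mm³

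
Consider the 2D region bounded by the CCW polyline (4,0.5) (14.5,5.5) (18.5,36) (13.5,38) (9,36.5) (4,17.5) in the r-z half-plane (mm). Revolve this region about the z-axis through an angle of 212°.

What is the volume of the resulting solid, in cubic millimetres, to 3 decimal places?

Profile (r,z), 6 vertices: (4,0.5) (14.5,5.5) (18.5,36) (13.5,38) (9,36.5) (4,17.5)
edge 0: (4,0.5)→(14.5,5.5)  cross = 4·5.5 − 14.5·0.5 = 14.7500; (r_i+r_j)·cross = 18.5·14.7500 = 272.8750
edge 1: (14.5,5.5)→(18.5,36)  cross = 14.5·36 − 18.5·5.5 = 420.2500; (r_i+r_j)·cross = 33·420.2500 = 13868.2500
edge 2: (18.5,36)→(13.5,38)  cross = 18.5·38 − 13.5·36 = 217.0000; (r_i+r_j)·cross = 32·217.0000 = 6944.0000
edge 3: (13.5,38)→(9,36.5)  cross = 13.5·36.5 − 9·38 = 150.7500; (r_i+r_j)·cross = 22.5·150.7500 = 3391.8750
edge 4: (9,36.5)→(4,17.5)  cross = 9·17.5 − 4·36.5 = 11.5000; (r_i+r_j)·cross = 13·11.5000 = 149.5000
edge 5: (4,17.5)→(4,0.5)  cross = 4·0.5 − 4·17.5 = -68.0000; (r_i+r_j)·cross = 8·-68.0000 = -544.0000
Σcross = 746.2500 → A = |Σcross|/2 = 373.1250 mm²
Σ(r_i+r_j)·cross = 24082.5000 → first moment M = |Σ|/6 = 4013.7500
R_c = M/A = 4013.7500/373.1250 = 10.7571 mm
θ = 212° = 3.700098 rad
V = θ·R_c·A = 3.700098·10.7571·373.1250 = 14851.268 mm³

Volume = 14851.268 mm³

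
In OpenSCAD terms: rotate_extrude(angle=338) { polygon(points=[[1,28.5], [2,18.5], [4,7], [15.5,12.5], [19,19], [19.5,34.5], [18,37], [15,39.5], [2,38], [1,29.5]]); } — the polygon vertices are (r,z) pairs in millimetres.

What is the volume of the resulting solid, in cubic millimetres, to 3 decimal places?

Profile (r,z), 10 vertices: (1,28.5) (2,18.5) (4,7) (15.5,12.5) (19,19) (19.5,34.5) (18,37) (15,39.5) (2,38) (1,29.5)
edge 0: (1,28.5)→(2,18.5)  cross = 1·18.5 − 2·28.5 = -38.5000; (r_i+r_j)·cross = 3·-38.5000 = -115.5000
edge 1: (2,18.5)→(4,7)  cross = 2·7 − 4·18.5 = -60.0000; (r_i+r_j)·cross = 6·-60.0000 = -360.0000
edge 2: (4,7)→(15.5,12.5)  cross = 4·12.5 − 15.5·7 = -58.5000; (r_i+r_j)·cross = 19.5·-58.5000 = -1140.7500
edge 3: (15.5,12.5)→(19,19)  cross = 15.5·19 − 19·12.5 = 57.0000; (r_i+r_j)·cross = 34.5·57.0000 = 1966.5000
edge 4: (19,19)→(19.5,34.5)  cross = 19·34.5 − 19.5·19 = 285.0000; (r_i+r_j)·cross = 38.5·285.0000 = 10972.5000
edge 5: (19.5,34.5)→(18,37)  cross = 19.5·37 − 18·34.5 = 100.5000; (r_i+r_j)·cross = 37.5·100.5000 = 3768.7500
edge 6: (18,37)→(15,39.5)  cross = 18·39.5 − 15·37 = 156.0000; (r_i+r_j)·cross = 33·156.0000 = 5148.0000
edge 7: (15,39.5)→(2,38)  cross = 15·38 − 2·39.5 = 491.0000; (r_i+r_j)·cross = 17·491.0000 = 8347.0000
edge 8: (2,38)→(1,29.5)  cross = 2·29.5 − 1·38 = 21.0000; (r_i+r_j)·cross = 3·21.0000 = 63.0000
edge 9: (1,29.5)→(1,28.5)  cross = 1·28.5 − 1·29.5 = -1.0000; (r_i+r_j)·cross = 2·-1.0000 = -2.0000
Σcross = 952.5000 → A = |Σcross|/2 = 476.2500 mm²
Σ(r_i+r_j)·cross = 28647.5000 → first moment M = |Σ|/6 = 4774.5833
R_c = M/A = 4774.5833/476.2500 = 10.0254 mm
θ = 338° = 5.899213 rad
V = θ·R_c·A = 5.899213·10.0254·476.2500 = 28166.283 mm³

Volume = 28166.283 mm³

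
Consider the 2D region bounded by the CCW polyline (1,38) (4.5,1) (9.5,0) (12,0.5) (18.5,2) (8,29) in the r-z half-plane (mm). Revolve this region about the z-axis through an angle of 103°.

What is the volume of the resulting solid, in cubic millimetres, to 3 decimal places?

Profile (r,z), 6 vertices: (1,38) (4.5,1) (9.5,0) (12,0.5) (18.5,2) (8,29)
edge 0: (1,38)→(4.5,1)  cross = 1·1 − 4.5·38 = -170.0000; (r_i+r_j)·cross = 5.5·-170.0000 = -935.0000
edge 1: (4.5,1)→(9.5,0)  cross = 4.5·0 − 9.5·1 = -9.5000; (r_i+r_j)·cross = 14·-9.5000 = -133.0000
edge 2: (9.5,0)→(12,0.5)  cross = 9.5·0.5 − 12·0 = 4.7500; (r_i+r_j)·cross = 21.5·4.7500 = 102.1250
edge 3: (12,0.5)→(18.5,2)  cross = 12·2 − 18.5·0.5 = 14.7500; (r_i+r_j)·cross = 30.5·14.7500 = 449.8750
edge 4: (18.5,2)→(8,29)  cross = 18.5·29 − 8·2 = 520.5000; (r_i+r_j)·cross = 26.5·520.5000 = 13793.2500
edge 5: (8,29)→(1,38)  cross = 8·38 − 1·29 = 275.0000; (r_i+r_j)·cross = 9·275.0000 = 2475.0000
Σcross = 635.5000 → A = |Σcross|/2 = 317.7500 mm²
Σ(r_i+r_j)·cross = 15752.2500 → first moment M = |Σ|/6 = 2625.3750
R_c = M/A = 2625.3750/317.7500 = 8.2624 mm
θ = 103° = 1.797689 rad
V = θ·R_c·A = 1.797689·8.2624·317.7500 = 4719.608 mm³

Volume = 4719.608 mm³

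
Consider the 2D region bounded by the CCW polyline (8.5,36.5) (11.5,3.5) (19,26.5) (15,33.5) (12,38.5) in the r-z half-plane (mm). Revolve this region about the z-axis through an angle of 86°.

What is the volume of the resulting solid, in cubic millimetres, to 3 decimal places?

Profile (r,z), 5 vertices: (8.5,36.5) (11.5,3.5) (19,26.5) (15,33.5) (12,38.5)
edge 0: (8.5,36.5)→(11.5,3.5)  cross = 8.5·3.5 − 11.5·36.5 = -390.0000; (r_i+r_j)·cross = 20·-390.0000 = -7800.0000
edge 1: (11.5,3.5)→(19,26.5)  cross = 11.5·26.5 − 19·3.5 = 238.2500; (r_i+r_j)·cross = 30.5·238.2500 = 7266.6250
edge 2: (19,26.5)→(15,33.5)  cross = 19·33.5 − 15·26.5 = 239.0000; (r_i+r_j)·cross = 34·239.0000 = 8126.0000
edge 3: (15,33.5)→(12,38.5)  cross = 15·38.5 − 12·33.5 = 175.5000; (r_i+r_j)·cross = 27·175.5000 = 4738.5000
edge 4: (12,38.5)→(8.5,36.5)  cross = 12·36.5 − 8.5·38.5 = 110.7500; (r_i+r_j)·cross = 20.5·110.7500 = 2270.3750
Σcross = 373.5000 → A = |Σcross|/2 = 186.7500 mm²
Σ(r_i+r_j)·cross = 14601.5000 → first moment M = |Σ|/6 = 2433.5833
R_c = M/A = 2433.5833/186.7500 = 13.0312 mm
θ = 86° = 1.500983 rad
V = θ·R_c·A = 1.500983·13.0312·186.7500 = 3652.768 mm³

Volume = 3652.768 mm³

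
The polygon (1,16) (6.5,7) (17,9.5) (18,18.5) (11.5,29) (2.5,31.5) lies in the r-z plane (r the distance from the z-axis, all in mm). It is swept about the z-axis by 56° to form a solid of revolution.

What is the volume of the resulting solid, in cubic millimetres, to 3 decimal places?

Volume = 2632.218 mm³

Profile (r,z), 6 vertices: (1,16) (6.5,7) (17,9.5) (18,18.5) (11.5,29) (2.5,31.5)
edge 0: (1,16)→(6.5,7)  cross = 1·7 − 6.5·16 = -97.0000; (r_i+r_j)·cross = 7.5·-97.0000 = -727.5000
edge 1: (6.5,7)→(17,9.5)  cross = 6.5·9.5 − 17·7 = -57.2500; (r_i+r_j)·cross = 23.5·-57.2500 = -1345.3750
edge 2: (17,9.5)→(18,18.5)  cross = 17·18.5 − 18·9.5 = 143.5000; (r_i+r_j)·cross = 35·143.5000 = 5022.5000
edge 3: (18,18.5)→(11.5,29)  cross = 18·29 − 11.5·18.5 = 309.2500; (r_i+r_j)·cross = 29.5·309.2500 = 9122.8750
edge 4: (11.5,29)→(2.5,31.5)  cross = 11.5·31.5 − 2.5·29 = 289.7500; (r_i+r_j)·cross = 14·289.7500 = 4056.5000
edge 5: (2.5,31.5)→(1,16)  cross = 2.5·16 − 1·31.5 = 8.5000; (r_i+r_j)·cross = 3.5·8.5000 = 29.7500
Σcross = 596.7500 → A = |Σcross|/2 = 298.3750 mm²
Σ(r_i+r_j)·cross = 16158.7500 → first moment M = |Σ|/6 = 2693.1250
R_c = M/A = 2693.1250/298.3750 = 9.0260 mm
θ = 56° = 0.977384 rad
V = θ·R_c·A = 0.977384·9.0260·298.3750 = 2632.218 mm³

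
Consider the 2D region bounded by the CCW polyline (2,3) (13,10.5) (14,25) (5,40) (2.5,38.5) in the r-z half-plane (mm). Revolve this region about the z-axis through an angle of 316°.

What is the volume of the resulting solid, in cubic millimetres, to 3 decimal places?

Profile (r,z), 5 vertices: (2,3) (13,10.5) (14,25) (5,40) (2.5,38.5)
edge 0: (2,3)→(13,10.5)  cross = 2·10.5 − 13·3 = -18.0000; (r_i+r_j)·cross = 15·-18.0000 = -270.0000
edge 1: (13,10.5)→(14,25)  cross = 13·25 − 14·10.5 = 178.0000; (r_i+r_j)·cross = 27·178.0000 = 4806.0000
edge 2: (14,25)→(5,40)  cross = 14·40 − 5·25 = 435.0000; (r_i+r_j)·cross = 19·435.0000 = 8265.0000
edge 3: (5,40)→(2.5,38.5)  cross = 5·38.5 − 2.5·40 = 92.5000; (r_i+r_j)·cross = 7.5·92.5000 = 693.7500
edge 4: (2.5,38.5)→(2,3)  cross = 2.5·3 − 2·38.5 = -69.5000; (r_i+r_j)·cross = 4.5·-69.5000 = -312.7500
Σcross = 618.0000 → A = |Σcross|/2 = 309.0000 mm²
Σ(r_i+r_j)·cross = 13182.0000 → first moment M = |Σ|/6 = 2197.0000
R_c = M/A = 2197.0000/309.0000 = 7.1100 mm
θ = 316° = 5.515240 rad
V = θ·R_c·A = 5.515240·7.1100·309.0000 = 12116.983 mm³

Volume = 12116.983 mm³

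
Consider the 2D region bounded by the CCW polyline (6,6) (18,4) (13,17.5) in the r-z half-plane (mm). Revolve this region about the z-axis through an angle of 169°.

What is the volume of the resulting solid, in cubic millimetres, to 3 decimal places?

Volume = 2764.764 mm³

Profile (r,z), 3 vertices: (6,6) (18,4) (13,17.5)
edge 0: (6,6)→(18,4)  cross = 6·4 − 18·6 = -84.0000; (r_i+r_j)·cross = 24·-84.0000 = -2016.0000
edge 1: (18,4)→(13,17.5)  cross = 18·17.5 − 13·4 = 263.0000; (r_i+r_j)·cross = 31·263.0000 = 8153.0000
edge 2: (13,17.5)→(6,6)  cross = 13·6 − 6·17.5 = -27.0000; (r_i+r_j)·cross = 19·-27.0000 = -513.0000
Σcross = 152.0000 → A = |Σcross|/2 = 76.0000 mm²
Σ(r_i+r_j)·cross = 5624.0000 → first moment M = |Σ|/6 = 937.3333
R_c = M/A = 937.3333/76.0000 = 12.3333 mm
θ = 169° = 2.949606 rad
V = θ·R_c·A = 2.949606·12.3333·76.0000 = 2764.764 mm³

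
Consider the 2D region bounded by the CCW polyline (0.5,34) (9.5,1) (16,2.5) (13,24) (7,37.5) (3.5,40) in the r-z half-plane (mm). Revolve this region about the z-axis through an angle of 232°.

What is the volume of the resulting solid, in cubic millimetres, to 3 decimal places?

Volume = 10469.788 mm³

Profile (r,z), 6 vertices: (0.5,34) (9.5,1) (16,2.5) (13,24) (7,37.5) (3.5,40)
edge 0: (0.5,34)→(9.5,1)  cross = 0.5·1 − 9.5·34 = -322.5000; (r_i+r_j)·cross = 10·-322.5000 = -3225.0000
edge 1: (9.5,1)→(16,2.5)  cross = 9.5·2.5 − 16·1 = 7.7500; (r_i+r_j)·cross = 25.5·7.7500 = 197.6250
edge 2: (16,2.5)→(13,24)  cross = 16·24 − 13·2.5 = 351.5000; (r_i+r_j)·cross = 29·351.5000 = 10193.5000
edge 3: (13,24)→(7,37.5)  cross = 13·37.5 − 7·24 = 319.5000; (r_i+r_j)·cross = 20·319.5000 = 6390.0000
edge 4: (7,37.5)→(3.5,40)  cross = 7·40 − 3.5·37.5 = 148.7500; (r_i+r_j)·cross = 10.5·148.7500 = 1561.8750
edge 5: (3.5,40)→(0.5,34)  cross = 3.5·34 − 0.5·40 = 99.0000; (r_i+r_j)·cross = 4·99.0000 = 396.0000
Σcross = 604.0000 → A = |Σcross|/2 = 302.0000 mm²
Σ(r_i+r_j)·cross = 15514.0000 → first moment M = |Σ|/6 = 2585.6667
R_c = M/A = 2585.6667/302.0000 = 8.5618 mm
θ = 232° = 4.049164 rad
V = θ·R_c·A = 4.049164·8.5618·302.0000 = 10469.788 mm³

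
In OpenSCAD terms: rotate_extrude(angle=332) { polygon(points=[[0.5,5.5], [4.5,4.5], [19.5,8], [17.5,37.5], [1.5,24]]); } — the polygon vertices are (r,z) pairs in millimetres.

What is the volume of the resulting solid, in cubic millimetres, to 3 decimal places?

Profile (r,z), 5 vertices: (0.5,5.5) (4.5,4.5) (19.5,8) (17.5,37.5) (1.5,24)
edge 0: (0.5,5.5)→(4.5,4.5)  cross = 0.5·4.5 − 4.5·5.5 = -22.5000; (r_i+r_j)·cross = 5·-22.5000 = -112.5000
edge 1: (4.5,4.5)→(19.5,8)  cross = 4.5·8 − 19.5·4.5 = -51.7500; (r_i+r_j)·cross = 24·-51.7500 = -1242.0000
edge 2: (19.5,8)→(17.5,37.5)  cross = 19.5·37.5 − 17.5·8 = 591.2500; (r_i+r_j)·cross = 37·591.2500 = 21876.2500
edge 3: (17.5,37.5)→(1.5,24)  cross = 17.5·24 − 1.5·37.5 = 363.7500; (r_i+r_j)·cross = 19·363.7500 = 6911.2500
edge 4: (1.5,24)→(0.5,5.5)  cross = 1.5·5.5 − 0.5·24 = -3.7500; (r_i+r_j)·cross = 2·-3.7500 = -7.5000
Σcross = 877.0000 → A = |Σcross|/2 = 438.5000 mm²
Σ(r_i+r_j)·cross = 27425.5000 → first moment M = |Σ|/6 = 4570.9167
R_c = M/A = 4570.9167/438.5000 = 10.4240 mm
θ = 332° = 5.794493 rad
V = θ·R_c·A = 5.794493·10.4240·438.5000 = 26486.145 mm³

Volume = 26486.145 mm³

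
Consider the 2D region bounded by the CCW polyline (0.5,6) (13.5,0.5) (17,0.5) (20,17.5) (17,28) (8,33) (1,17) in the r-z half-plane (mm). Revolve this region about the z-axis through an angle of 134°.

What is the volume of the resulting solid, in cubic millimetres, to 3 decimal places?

Profile (r,z), 7 vertices: (0.5,6) (13.5,0.5) (17,0.5) (20,17.5) (17,28) (8,33) (1,17)
edge 0: (0.5,6)→(13.5,0.5)  cross = 0.5·0.5 − 13.5·6 = -80.7500; (r_i+r_j)·cross = 14·-80.7500 = -1130.5000
edge 1: (13.5,0.5)→(17,0.5)  cross = 13.5·0.5 − 17·0.5 = -1.7500; (r_i+r_j)·cross = 30.5·-1.7500 = -53.3750
edge 2: (17,0.5)→(20,17.5)  cross = 17·17.5 − 20·0.5 = 287.5000; (r_i+r_j)·cross = 37·287.5000 = 10637.5000
edge 3: (20,17.5)→(17,28)  cross = 20·28 − 17·17.5 = 262.5000; (r_i+r_j)·cross = 37·262.5000 = 9712.5000
edge 4: (17,28)→(8,33)  cross = 17·33 − 8·28 = 337.0000; (r_i+r_j)·cross = 25·337.0000 = 8425.0000
edge 5: (8,33)→(1,17)  cross = 8·17 − 1·33 = 103.0000; (r_i+r_j)·cross = 9·103.0000 = 927.0000
edge 6: (1,17)→(0.5,6)  cross = 1·6 − 0.5·17 = -2.5000; (r_i+r_j)·cross = 1.5·-2.5000 = -3.7500
Σcross = 905.0000 → A = |Σcross|/2 = 452.5000 mm²
Σ(r_i+r_j)·cross = 28514.3750 → first moment M = |Σ|/6 = 4752.3958
R_c = M/A = 4752.3958/452.5000 = 10.5025 mm
θ = 134° = 2.338741 rad
V = θ·R_c·A = 2.338741·10.5025·452.5000 = 11114.624 mm³

Volume = 11114.624 mm³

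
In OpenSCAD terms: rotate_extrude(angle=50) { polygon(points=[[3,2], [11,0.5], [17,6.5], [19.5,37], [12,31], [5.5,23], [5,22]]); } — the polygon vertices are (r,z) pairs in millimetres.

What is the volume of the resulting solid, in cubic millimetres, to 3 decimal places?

Volume = 3828.980 mm³

Profile (r,z), 7 vertices: (3,2) (11,0.5) (17,6.5) (19.5,37) (12,31) (5.5,23) (5,22)
edge 0: (3,2)→(11,0.5)  cross = 3·0.5 − 11·2 = -20.5000; (r_i+r_j)·cross = 14·-20.5000 = -287.0000
edge 1: (11,0.5)→(17,6.5)  cross = 11·6.5 − 17·0.5 = 63.0000; (r_i+r_j)·cross = 28·63.0000 = 1764.0000
edge 2: (17,6.5)→(19.5,37)  cross = 17·37 − 19.5·6.5 = 502.2500; (r_i+r_j)·cross = 36.5·502.2500 = 18332.1250
edge 3: (19.5,37)→(12,31)  cross = 19.5·31 − 12·37 = 160.5000; (r_i+r_j)·cross = 31.5·160.5000 = 5055.7500
edge 4: (12,31)→(5.5,23)  cross = 12·23 − 5.5·31 = 105.5000; (r_i+r_j)·cross = 17.5·105.5000 = 1846.2500
edge 5: (5.5,23)→(5,22)  cross = 5.5·22 − 5·23 = 6.0000; (r_i+r_j)·cross = 10.5·6.0000 = 63.0000
edge 6: (5,22)→(3,2)  cross = 5·2 − 3·22 = -56.0000; (r_i+r_j)·cross = 8·-56.0000 = -448.0000
Σcross = 760.7500 → A = |Σcross|/2 = 380.3750 mm²
Σ(r_i+r_j)·cross = 26326.1250 → first moment M = |Σ|/6 = 4387.6875
R_c = M/A = 4387.6875/380.3750 = 11.5352 mm
θ = 50° = 0.872665 rad
V = θ·R_c·A = 0.872665·11.5352·380.3750 = 3828.980 mm³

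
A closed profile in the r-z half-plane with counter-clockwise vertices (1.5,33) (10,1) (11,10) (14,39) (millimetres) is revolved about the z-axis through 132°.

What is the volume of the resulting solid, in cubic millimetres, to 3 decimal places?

Volume = 4442.753 mm³

Profile (r,z), 4 vertices: (1.5,33) (10,1) (11,10) (14,39)
edge 0: (1.5,33)→(10,1)  cross = 1.5·1 − 10·33 = -328.5000; (r_i+r_j)·cross = 11.5·-328.5000 = -3777.7500
edge 1: (10,1)→(11,10)  cross = 10·10 − 11·1 = 89.0000; (r_i+r_j)·cross = 21·89.0000 = 1869.0000
edge 2: (11,10)→(14,39)  cross = 11·39 − 14·10 = 289.0000; (r_i+r_j)·cross = 25·289.0000 = 7225.0000
edge 3: (14,39)→(1.5,33)  cross = 14·33 − 1.5·39 = 403.5000; (r_i+r_j)·cross = 15.5·403.5000 = 6254.2500
Σcross = 453.0000 → A = |Σcross|/2 = 226.5000 mm²
Σ(r_i+r_j)·cross = 11570.5000 → first moment M = |Σ|/6 = 1928.4167
R_c = M/A = 1928.4167/226.5000 = 8.5140 mm
θ = 132° = 2.303835 rad
V = θ·R_c·A = 2.303835·8.5140·226.5000 = 4442.753 mm³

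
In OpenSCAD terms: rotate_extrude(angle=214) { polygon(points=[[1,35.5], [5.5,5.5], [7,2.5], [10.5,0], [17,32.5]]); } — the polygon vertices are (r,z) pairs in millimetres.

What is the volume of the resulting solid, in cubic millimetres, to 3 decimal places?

Volume = 10993.519 mm³

Profile (r,z), 5 vertices: (1,35.5) (5.5,5.5) (7,2.5) (10.5,0) (17,32.5)
edge 0: (1,35.5)→(5.5,5.5)  cross = 1·5.5 − 5.5·35.5 = -189.7500; (r_i+r_j)·cross = 6.5·-189.7500 = -1233.3750
edge 1: (5.5,5.5)→(7,2.5)  cross = 5.5·2.5 − 7·5.5 = -24.7500; (r_i+r_j)·cross = 12.5·-24.7500 = -309.3750
edge 2: (7,2.5)→(10.5,0)  cross = 7·0 − 10.5·2.5 = -26.2500; (r_i+r_j)·cross = 17.5·-26.2500 = -459.3750
edge 3: (10.5,0)→(17,32.5)  cross = 10.5·32.5 − 17·0 = 341.2500; (r_i+r_j)·cross = 27.5·341.2500 = 9384.3750
edge 4: (17,32.5)→(1,35.5)  cross = 17·35.5 − 1·32.5 = 571.0000; (r_i+r_j)·cross = 18·571.0000 = 10278.0000
Σcross = 671.5000 → A = |Σcross|/2 = 335.7500 mm²
Σ(r_i+r_j)·cross = 17660.2500 → first moment M = |Σ|/6 = 2943.3750
R_c = M/A = 2943.3750/335.7500 = 8.7666 mm
θ = 214° = 3.735005 rad
V = θ·R_c·A = 3.735005·8.7666·335.7500 = 10993.519 mm³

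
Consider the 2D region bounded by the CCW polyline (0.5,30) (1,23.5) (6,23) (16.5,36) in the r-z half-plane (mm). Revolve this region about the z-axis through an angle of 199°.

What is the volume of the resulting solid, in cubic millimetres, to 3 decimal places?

Volume = 2070.537 mm³

Profile (r,z), 4 vertices: (0.5,30) (1,23.5) (6,23) (16.5,36)
edge 0: (0.5,30)→(1,23.5)  cross = 0.5·23.5 − 1·30 = -18.2500; (r_i+r_j)·cross = 1.5·-18.2500 = -27.3750
edge 1: (1,23.5)→(6,23)  cross = 1·23 − 6·23.5 = -118.0000; (r_i+r_j)·cross = 7·-118.0000 = -826.0000
edge 2: (6,23)→(16.5,36)  cross = 6·36 − 16.5·23 = -163.5000; (r_i+r_j)·cross = 22.5·-163.5000 = -3678.7500
edge 3: (16.5,36)→(0.5,30)  cross = 16.5·30 − 0.5·36 = 477.0000; (r_i+r_j)·cross = 17·477.0000 = 8109.0000
Σcross = 177.2500 → A = |Σcross|/2 = 88.6250 mm²
Σ(r_i+r_j)·cross = 3576.8750 → first moment M = |Σ|/6 = 596.1458
R_c = M/A = 596.1458/88.6250 = 6.7266 mm
θ = 199° = 3.473205 rad
V = θ·R_c·A = 3.473205·6.7266·88.6250 = 2070.537 mm³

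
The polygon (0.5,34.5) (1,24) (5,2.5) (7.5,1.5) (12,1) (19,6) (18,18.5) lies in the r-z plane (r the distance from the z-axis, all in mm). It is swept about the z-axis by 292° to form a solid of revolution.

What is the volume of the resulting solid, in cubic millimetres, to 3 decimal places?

Profile (r,z), 7 vertices: (0.5,34.5) (1,24) (5,2.5) (7.5,1.5) (12,1) (19,6) (18,18.5)
edge 0: (0.5,34.5)→(1,24)  cross = 0.5·24 − 1·34.5 = -22.5000; (r_i+r_j)·cross = 1.5·-22.5000 = -33.7500
edge 1: (1,24)→(5,2.5)  cross = 1·2.5 − 5·24 = -117.5000; (r_i+r_j)·cross = 6·-117.5000 = -705.0000
edge 2: (5,2.5)→(7.5,1.5)  cross = 5·1.5 − 7.5·2.5 = -11.2500; (r_i+r_j)·cross = 12.5·-11.2500 = -140.6250
edge 3: (7.5,1.5)→(12,1)  cross = 7.5·1 − 12·1.5 = -10.5000; (r_i+r_j)·cross = 19.5·-10.5000 = -204.7500
edge 4: (12,1)→(19,6)  cross = 12·6 − 19·1 = 53.0000; (r_i+r_j)·cross = 31·53.0000 = 1643.0000
edge 5: (19,6)→(18,18.5)  cross = 19·18.5 − 18·6 = 243.5000; (r_i+r_j)·cross = 37·243.5000 = 9009.5000
edge 6: (18,18.5)→(0.5,34.5)  cross = 18·34.5 − 0.5·18.5 = 611.7500; (r_i+r_j)·cross = 18.5·611.7500 = 11317.3750
Σcross = 746.5000 → A = |Σcross|/2 = 373.2500 mm²
Σ(r_i+r_j)·cross = 20885.7500 → first moment M = |Σ|/6 = 3480.9583
R_c = M/A = 3480.9583/373.2500 = 9.3261 mm
θ = 292° = 5.096361 rad
V = θ·R_c·A = 5.096361·9.3261·373.2500 = 17740.222 mm³

Volume = 17740.222 mm³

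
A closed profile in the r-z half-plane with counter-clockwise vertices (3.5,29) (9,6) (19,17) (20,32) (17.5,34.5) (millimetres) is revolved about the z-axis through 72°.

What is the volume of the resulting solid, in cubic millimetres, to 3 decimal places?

Volume = 4511.484 mm³

Profile (r,z), 5 vertices: (3.5,29) (9,6) (19,17) (20,32) (17.5,34.5)
edge 0: (3.5,29)→(9,6)  cross = 3.5·6 − 9·29 = -240.0000; (r_i+r_j)·cross = 12.5·-240.0000 = -3000.0000
edge 1: (9,6)→(19,17)  cross = 9·17 − 19·6 = 39.0000; (r_i+r_j)·cross = 28·39.0000 = 1092.0000
edge 2: (19,17)→(20,32)  cross = 19·32 − 20·17 = 268.0000; (r_i+r_j)·cross = 39·268.0000 = 10452.0000
edge 3: (20,32)→(17.5,34.5)  cross = 20·34.5 − 17.5·32 = 130.0000; (r_i+r_j)·cross = 37.5·130.0000 = 4875.0000
edge 4: (17.5,34.5)→(3.5,29)  cross = 17.5·29 − 3.5·34.5 = 386.7500; (r_i+r_j)·cross = 21·386.7500 = 8121.7500
Σcross = 583.7500 → A = |Σcross|/2 = 291.8750 mm²
Σ(r_i+r_j)·cross = 21540.7500 → first moment M = |Σ|/6 = 3590.1250
R_c = M/A = 3590.1250/291.8750 = 12.3002 mm
θ = 72° = 1.256637 rad
V = θ·R_c·A = 1.256637·12.3002·291.8750 = 4511.484 mm³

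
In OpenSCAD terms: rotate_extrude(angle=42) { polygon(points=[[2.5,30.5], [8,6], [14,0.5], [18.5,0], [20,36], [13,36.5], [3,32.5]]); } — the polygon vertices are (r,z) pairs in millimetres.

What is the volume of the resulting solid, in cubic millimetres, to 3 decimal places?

Volume = 4262.159 mm³

Profile (r,z), 7 vertices: (2.5,30.5) (8,6) (14,0.5) (18.5,0) (20,36) (13,36.5) (3,32.5)
edge 0: (2.5,30.5)→(8,6)  cross = 2.5·6 − 8·30.5 = -229.0000; (r_i+r_j)·cross = 10.5·-229.0000 = -2404.5000
edge 1: (8,6)→(14,0.5)  cross = 8·0.5 − 14·6 = -80.0000; (r_i+r_j)·cross = 22·-80.0000 = -1760.0000
edge 2: (14,0.5)→(18.5,0)  cross = 14·0 − 18.5·0.5 = -9.2500; (r_i+r_j)·cross = 32.5·-9.2500 = -300.6250
edge 3: (18.5,0)→(20,36)  cross = 18.5·36 − 20·0 = 666.0000; (r_i+r_j)·cross = 38.5·666.0000 = 25641.0000
edge 4: (20,36)→(13,36.5)  cross = 20·36.5 − 13·36 = 262.0000; (r_i+r_j)·cross = 33·262.0000 = 8646.0000
edge 5: (13,36.5)→(3,32.5)  cross = 13·32.5 − 3·36.5 = 313.0000; (r_i+r_j)·cross = 16·313.0000 = 5008.0000
edge 6: (3,32.5)→(2.5,30.5)  cross = 3·30.5 − 2.5·32.5 = 10.2500; (r_i+r_j)·cross = 5.5·10.2500 = 56.3750
Σcross = 933.0000 → A = |Σcross|/2 = 466.5000 mm²
Σ(r_i+r_j)·cross = 34886.2500 → first moment M = |Σ|/6 = 5814.3750
R_c = M/A = 5814.3750/466.5000 = 12.4638 mm
θ = 42° = 0.733038 rad
V = θ·R_c·A = 0.733038·12.4638·466.5000 = 4262.159 mm³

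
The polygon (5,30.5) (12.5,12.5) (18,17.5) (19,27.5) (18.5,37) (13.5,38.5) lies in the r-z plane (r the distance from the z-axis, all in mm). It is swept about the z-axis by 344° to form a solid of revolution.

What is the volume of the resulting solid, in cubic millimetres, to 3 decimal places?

Profile (r,z), 6 vertices: (5,30.5) (12.5,12.5) (18,17.5) (19,27.5) (18.5,37) (13.5,38.5)
edge 0: (5,30.5)→(12.5,12.5)  cross = 5·12.5 − 12.5·30.5 = -318.7500; (r_i+r_j)·cross = 17.5·-318.7500 = -5578.1250
edge 1: (12.5,12.5)→(18,17.5)  cross = 12.5·17.5 − 18·12.5 = -6.2500; (r_i+r_j)·cross = 30.5·-6.2500 = -190.6250
edge 2: (18,17.5)→(19,27.5)  cross = 18·27.5 − 19·17.5 = 162.5000; (r_i+r_j)·cross = 37·162.5000 = 6012.5000
edge 3: (19,27.5)→(18.5,37)  cross = 19·37 − 18.5·27.5 = 194.2500; (r_i+r_j)·cross = 37.5·194.2500 = 7284.3750
edge 4: (18.5,37)→(13.5,38.5)  cross = 18.5·38.5 − 13.5·37 = 212.7500; (r_i+r_j)·cross = 32·212.7500 = 6808.0000
edge 5: (13.5,38.5)→(5,30.5)  cross = 13.5·30.5 − 5·38.5 = 219.2500; (r_i+r_j)·cross = 18.5·219.2500 = 4056.1250
Σcross = 463.7500 → A = |Σcross|/2 = 231.8750 mm²
Σ(r_i+r_j)·cross = 18392.2500 → first moment M = |Σ|/6 = 3065.3750
R_c = M/A = 3065.3750/231.8750 = 13.2199 mm
θ = 344° = 6.003933 rad
V = θ·R_c·A = 6.003933·13.2199·231.8750 = 18404.305 mm³

Volume = 18404.305 mm³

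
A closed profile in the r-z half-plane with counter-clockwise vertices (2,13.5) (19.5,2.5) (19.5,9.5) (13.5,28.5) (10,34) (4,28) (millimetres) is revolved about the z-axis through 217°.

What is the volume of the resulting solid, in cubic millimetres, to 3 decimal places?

Profile (r,z), 6 vertices: (2,13.5) (19.5,2.5) (19.5,9.5) (13.5,28.5) (10,34) (4,28)
edge 0: (2,13.5)→(19.5,2.5)  cross = 2·2.5 − 19.5·13.5 = -258.2500; (r_i+r_j)·cross = 21.5·-258.2500 = -5552.3750
edge 1: (19.5,2.5)→(19.5,9.5)  cross = 19.5·9.5 − 19.5·2.5 = 136.5000; (r_i+r_j)·cross = 39·136.5000 = 5323.5000
edge 2: (19.5,9.5)→(13.5,28.5)  cross = 19.5·28.5 − 13.5·9.5 = 427.5000; (r_i+r_j)·cross = 33·427.5000 = 14107.5000
edge 3: (13.5,28.5)→(10,34)  cross = 13.5·34 − 10·28.5 = 174.0000; (r_i+r_j)·cross = 23.5·174.0000 = 4089.0000
edge 4: (10,34)→(4,28)  cross = 10·28 − 4·34 = 144.0000; (r_i+r_j)·cross = 14·144.0000 = 2016.0000
edge 5: (4,28)→(2,13.5)  cross = 4·13.5 − 2·28 = -2.0000; (r_i+r_j)·cross = 6·-2.0000 = -12.0000
Σcross = 621.7500 → A = |Σcross|/2 = 310.8750 mm²
Σ(r_i+r_j)·cross = 19971.6250 → first moment M = |Σ|/6 = 3328.6042
R_c = M/A = 3328.6042/310.8750 = 10.7072 mm
θ = 217° = 3.787364 rad
V = θ·R_c·A = 3.787364·10.7072·310.8750 = 12606.637 mm³

Volume = 12606.637 mm³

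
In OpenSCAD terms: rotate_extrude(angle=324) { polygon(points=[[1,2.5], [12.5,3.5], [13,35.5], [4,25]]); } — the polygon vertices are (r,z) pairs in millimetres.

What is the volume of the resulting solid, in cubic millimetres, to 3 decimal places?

Profile (r,z), 4 vertices: (1,2.5) (12.5,3.5) (13,35.5) (4,25)
edge 0: (1,2.5)→(12.5,3.5)  cross = 1·3.5 − 12.5·2.5 = -27.7500; (r_i+r_j)·cross = 13.5·-27.7500 = -374.6250
edge 1: (12.5,3.5)→(13,35.5)  cross = 12.5·35.5 − 13·3.5 = 398.2500; (r_i+r_j)·cross = 25.5·398.2500 = 10155.3750
edge 2: (13,35.5)→(4,25)  cross = 13·25 − 4·35.5 = 183.0000; (r_i+r_j)·cross = 17·183.0000 = 3111.0000
edge 3: (4,25)→(1,2.5)  cross = 4·2.5 − 1·25 = -15.0000; (r_i+r_j)·cross = 5·-15.0000 = -75.0000
Σcross = 538.5000 → A = |Σcross|/2 = 269.2500 mm²
Σ(r_i+r_j)·cross = 12816.7500 → first moment M = |Σ|/6 = 2136.1250
R_c = M/A = 2136.1250/269.2500 = 7.9336 mm
θ = 324° = 5.654867 rad
V = θ·R_c·A = 5.654867·7.9336·269.2500 = 12079.502 mm³

Volume = 12079.502 mm³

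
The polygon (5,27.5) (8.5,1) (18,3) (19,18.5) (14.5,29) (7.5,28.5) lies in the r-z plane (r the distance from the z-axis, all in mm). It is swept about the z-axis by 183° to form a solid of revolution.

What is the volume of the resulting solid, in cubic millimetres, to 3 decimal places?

Volume = 11656.929 mm³

Profile (r,z), 6 vertices: (5,27.5) (8.5,1) (18,3) (19,18.5) (14.5,29) (7.5,28.5)
edge 0: (5,27.5)→(8.5,1)  cross = 5·1 − 8.5·27.5 = -228.7500; (r_i+r_j)·cross = 13.5·-228.7500 = -3088.1250
edge 1: (8.5,1)→(18,3)  cross = 8.5·3 − 18·1 = 7.5000; (r_i+r_j)·cross = 26.5·7.5000 = 198.7500
edge 2: (18,3)→(19,18.5)  cross = 18·18.5 − 19·3 = 276.0000; (r_i+r_j)·cross = 37·276.0000 = 10212.0000
edge 3: (19,18.5)→(14.5,29)  cross = 19·29 − 14.5·18.5 = 282.7500; (r_i+r_j)·cross = 33.5·282.7500 = 9472.1250
edge 4: (14.5,29)→(7.5,28.5)  cross = 14.5·28.5 − 7.5·29 = 195.7500; (r_i+r_j)·cross = 22·195.7500 = 4306.5000
edge 5: (7.5,28.5)→(5,27.5)  cross = 7.5·27.5 − 5·28.5 = 63.7500; (r_i+r_j)·cross = 12.5·63.7500 = 796.8750
Σcross = 597.0000 → A = |Σcross|/2 = 298.5000 mm²
Σ(r_i+r_j)·cross = 21898.1250 → first moment M = |Σ|/6 = 3649.6875
R_c = M/A = 3649.6875/298.5000 = 12.2268 mm
θ = 183° = 3.193953 rad
V = θ·R_c·A = 3.193953·12.2268·298.5000 = 11656.929 mm³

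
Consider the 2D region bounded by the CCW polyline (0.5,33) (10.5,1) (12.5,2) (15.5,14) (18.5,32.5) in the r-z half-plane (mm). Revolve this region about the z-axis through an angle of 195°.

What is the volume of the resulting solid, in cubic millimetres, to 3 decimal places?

Volume = 11363.784 mm³

Profile (r,z), 5 vertices: (0.5,33) (10.5,1) (12.5,2) (15.5,14) (18.5,32.5)
edge 0: (0.5,33)→(10.5,1)  cross = 0.5·1 − 10.5·33 = -346.0000; (r_i+r_j)·cross = 11·-346.0000 = -3806.0000
edge 1: (10.5,1)→(12.5,2)  cross = 10.5·2 − 12.5·1 = 8.5000; (r_i+r_j)·cross = 23·8.5000 = 195.5000
edge 2: (12.5,2)→(15.5,14)  cross = 12.5·14 − 15.5·2 = 144.0000; (r_i+r_j)·cross = 28·144.0000 = 4032.0000
edge 3: (15.5,14)→(18.5,32.5)  cross = 15.5·32.5 − 18.5·14 = 244.7500; (r_i+r_j)·cross = 34·244.7500 = 8321.5000
edge 4: (18.5,32.5)→(0.5,33)  cross = 18.5·33 − 0.5·32.5 = 594.2500; (r_i+r_j)·cross = 19·594.2500 = 11290.7500
Σcross = 645.5000 → A = |Σcross|/2 = 322.7500 mm²
Σ(r_i+r_j)·cross = 20033.7500 → first moment M = |Σ|/6 = 3338.9583
R_c = M/A = 3338.9583/322.7500 = 10.3453 mm
θ = 195° = 3.403392 rad
V = θ·R_c·A = 3.403392·10.3453·322.7500 = 11363.784 mm³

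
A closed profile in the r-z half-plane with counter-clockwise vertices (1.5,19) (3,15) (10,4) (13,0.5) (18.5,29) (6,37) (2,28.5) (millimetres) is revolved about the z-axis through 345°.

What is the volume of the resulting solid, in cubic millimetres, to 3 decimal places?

Profile (r,z), 7 vertices: (1.5,19) (3,15) (10,4) (13,0.5) (18.5,29) (6,37) (2,28.5)
edge 0: (1.5,19)→(3,15)  cross = 1.5·15 − 3·19 = -34.5000; (r_i+r_j)·cross = 4.5·-34.5000 = -155.2500
edge 1: (3,15)→(10,4)  cross = 3·4 − 10·15 = -138.0000; (r_i+r_j)·cross = 13·-138.0000 = -1794.0000
edge 2: (10,4)→(13,0.5)  cross = 10·0.5 − 13·4 = -47.0000; (r_i+r_j)·cross = 23·-47.0000 = -1081.0000
edge 3: (13,0.5)→(18.5,29)  cross = 13·29 − 18.5·0.5 = 367.7500; (r_i+r_j)·cross = 31.5·367.7500 = 11584.1250
edge 4: (18.5,29)→(6,37)  cross = 18.5·37 − 6·29 = 510.5000; (r_i+r_j)·cross = 24.5·510.5000 = 12507.2500
edge 5: (6,37)→(2,28.5)  cross = 6·28.5 − 2·37 = 97.0000; (r_i+r_j)·cross = 8·97.0000 = 776.0000
edge 6: (2,28.5)→(1.5,19)  cross = 2·19 − 1.5·28.5 = -4.7500; (r_i+r_j)·cross = 3.5·-4.7500 = -16.6250
Σcross = 751.0000 → A = |Σcross|/2 = 375.5000 mm²
Σ(r_i+r_j)·cross = 21820.5000 → first moment M = |Σ|/6 = 3636.7500
R_c = M/A = 3636.7500/375.5000 = 9.6851 mm
θ = 345° = 6.021386 rad
V = θ·R_c·A = 6.021386·9.6851·375.5000 = 21898.275 mm³

Volume = 21898.275 mm³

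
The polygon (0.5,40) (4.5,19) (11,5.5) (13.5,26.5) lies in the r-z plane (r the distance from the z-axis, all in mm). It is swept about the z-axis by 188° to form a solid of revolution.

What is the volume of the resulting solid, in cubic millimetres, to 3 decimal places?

Volume = 4915.676 mm³

Profile (r,z), 4 vertices: (0.5,40) (4.5,19) (11,5.5) (13.5,26.5)
edge 0: (0.5,40)→(4.5,19)  cross = 0.5·19 − 4.5·40 = -170.5000; (r_i+r_j)·cross = 5·-170.5000 = -852.5000
edge 1: (4.5,19)→(11,5.5)  cross = 4.5·5.5 − 11·19 = -184.2500; (r_i+r_j)·cross = 15.5·-184.2500 = -2855.8750
edge 2: (11,5.5)→(13.5,26.5)  cross = 11·26.5 − 13.5·5.5 = 217.2500; (r_i+r_j)·cross = 24.5·217.2500 = 5322.6250
edge 3: (13.5,26.5)→(0.5,40)  cross = 13.5·40 − 0.5·26.5 = 526.7500; (r_i+r_j)·cross = 14·526.7500 = 7374.5000
Σcross = 389.2500 → A = |Σcross|/2 = 194.6250 mm²
Σ(r_i+r_j)·cross = 8988.7500 → first moment M = |Σ|/6 = 1498.1250
R_c = M/A = 1498.1250/194.6250 = 7.6975 mm
θ = 188° = 3.281219 rad
V = θ·R_c·A = 3.281219·7.6975·194.6250 = 4915.676 mm³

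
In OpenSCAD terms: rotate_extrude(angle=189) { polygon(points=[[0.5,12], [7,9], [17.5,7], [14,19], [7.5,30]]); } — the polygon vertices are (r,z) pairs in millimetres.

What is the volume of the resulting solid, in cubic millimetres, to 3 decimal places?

Volume = 5881.808 mm³

Profile (r,z), 5 vertices: (0.5,12) (7,9) (17.5,7) (14,19) (7.5,30)
edge 0: (0.5,12)→(7,9)  cross = 0.5·9 − 7·12 = -79.5000; (r_i+r_j)·cross = 7.5·-79.5000 = -596.2500
edge 1: (7,9)→(17.5,7)  cross = 7·7 − 17.5·9 = -108.5000; (r_i+r_j)·cross = 24.5·-108.5000 = -2658.2500
edge 2: (17.5,7)→(14,19)  cross = 17.5·19 − 14·7 = 234.5000; (r_i+r_j)·cross = 31.5·234.5000 = 7386.7500
edge 3: (14,19)→(7.5,30)  cross = 14·30 − 7.5·19 = 277.5000; (r_i+r_j)·cross = 21.5·277.5000 = 5966.2500
edge 4: (7.5,30)→(0.5,12)  cross = 7.5·12 − 0.5·30 = 75.0000; (r_i+r_j)·cross = 8·75.0000 = 600.0000
Σcross = 399.0000 → A = |Σcross|/2 = 199.5000 mm²
Σ(r_i+r_j)·cross = 10698.5000 → first moment M = |Σ|/6 = 1783.0833
R_c = M/A = 1783.0833/199.5000 = 8.9378 mm
θ = 189° = 3.298672 rad
V = θ·R_c·A = 3.298672·8.9378·199.5000 = 5881.808 mm³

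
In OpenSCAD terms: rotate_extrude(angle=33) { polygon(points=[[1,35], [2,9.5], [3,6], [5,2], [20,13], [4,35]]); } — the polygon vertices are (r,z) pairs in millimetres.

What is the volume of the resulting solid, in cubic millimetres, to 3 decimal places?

Volume = 1559.504 mm³

Profile (r,z), 6 vertices: (1,35) (2,9.5) (3,6) (5,2) (20,13) (4,35)
edge 0: (1,35)→(2,9.5)  cross = 1·9.5 − 2·35 = -60.5000; (r_i+r_j)·cross = 3·-60.5000 = -181.5000
edge 1: (2,9.5)→(3,6)  cross = 2·6 − 3·9.5 = -16.5000; (r_i+r_j)·cross = 5·-16.5000 = -82.5000
edge 2: (3,6)→(5,2)  cross = 3·2 − 5·6 = -24.0000; (r_i+r_j)·cross = 8·-24.0000 = -192.0000
edge 3: (5,2)→(20,13)  cross = 5·13 − 20·2 = 25.0000; (r_i+r_j)·cross = 25·25.0000 = 625.0000
edge 4: (20,13)→(4,35)  cross = 20·35 − 4·13 = 648.0000; (r_i+r_j)·cross = 24·648.0000 = 15552.0000
edge 5: (4,35)→(1,35)  cross = 4·35 − 1·35 = 105.0000; (r_i+r_j)·cross = 5·105.0000 = 525.0000
Σcross = 677.0000 → A = |Σcross|/2 = 338.5000 mm²
Σ(r_i+r_j)·cross = 16246.0000 → first moment M = |Σ|/6 = 2707.6667
R_c = M/A = 2707.6667/338.5000 = 7.9990 mm
θ = 33° = 0.575959 rad
V = θ·R_c·A = 0.575959·7.9990·338.5000 = 1559.504 mm³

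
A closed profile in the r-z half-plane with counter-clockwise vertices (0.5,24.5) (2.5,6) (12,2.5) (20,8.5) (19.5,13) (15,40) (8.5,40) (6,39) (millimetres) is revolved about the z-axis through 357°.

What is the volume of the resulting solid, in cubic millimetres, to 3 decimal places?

Volume = 33965.008 mm³

Profile (r,z), 8 vertices: (0.5,24.5) (2.5,6) (12,2.5) (20,8.5) (19.5,13) (15,40) (8.5,40) (6,39)
edge 0: (0.5,24.5)→(2.5,6)  cross = 0.5·6 − 2.5·24.5 = -58.2500; (r_i+r_j)·cross = 3·-58.2500 = -174.7500
edge 1: (2.5,6)→(12,2.5)  cross = 2.5·2.5 − 12·6 = -65.7500; (r_i+r_j)·cross = 14.5·-65.7500 = -953.3750
edge 2: (12,2.5)→(20,8.5)  cross = 12·8.5 − 20·2.5 = 52.0000; (r_i+r_j)·cross = 32·52.0000 = 1664.0000
edge 3: (20,8.5)→(19.5,13)  cross = 20·13 − 19.5·8.5 = 94.2500; (r_i+r_j)·cross = 39.5·94.2500 = 3722.8750
edge 4: (19.5,13)→(15,40)  cross = 19.5·40 − 15·13 = 585.0000; (r_i+r_j)·cross = 34.5·585.0000 = 20182.5000
edge 5: (15,40)→(8.5,40)  cross = 15·40 − 8.5·40 = 260.0000; (r_i+r_j)·cross = 23.5·260.0000 = 6110.0000
edge 6: (8.5,40)→(6,39)  cross = 8.5·39 − 6·40 = 91.5000; (r_i+r_j)·cross = 14.5·91.5000 = 1326.7500
edge 7: (6,39)→(0.5,24.5)  cross = 6·24.5 − 0.5·39 = 127.5000; (r_i+r_j)·cross = 6.5·127.5000 = 828.7500
Σcross = 1086.2500 → A = |Σcross|/2 = 543.1250 mm²
Σ(r_i+r_j)·cross = 32706.7500 → first moment M = |Σ|/6 = 5451.1250
R_c = M/A = 5451.1250/543.1250 = 10.0366 mm
θ = 357° = 6.230825 rad
V = θ·R_c·A = 6.230825·10.0366·543.1250 = 33965.008 mm³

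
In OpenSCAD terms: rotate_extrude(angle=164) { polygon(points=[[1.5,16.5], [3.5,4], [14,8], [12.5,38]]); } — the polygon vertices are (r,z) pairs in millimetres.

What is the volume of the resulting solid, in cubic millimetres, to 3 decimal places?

Profile (r,z), 4 vertices: (1.5,16.5) (3.5,4) (14,8) (12.5,38)
edge 0: (1.5,16.5)→(3.5,4)  cross = 1.5·4 − 3.5·16.5 = -51.7500; (r_i+r_j)·cross = 5·-51.7500 = -258.7500
edge 1: (3.5,4)→(14,8)  cross = 3.5·8 − 14·4 = -28.0000; (r_i+r_j)·cross = 17.5·-28.0000 = -490.0000
edge 2: (14,8)→(12.5,38)  cross = 14·38 − 12.5·8 = 432.0000; (r_i+r_j)·cross = 26.5·432.0000 = 11448.0000
edge 3: (12.5,38)→(1.5,16.5)  cross = 12.5·16.5 − 1.5·38 = 149.2500; (r_i+r_j)·cross = 14·149.2500 = 2089.5000
Σcross = 501.5000 → A = |Σcross|/2 = 250.7500 mm²
Σ(r_i+r_j)·cross = 12788.7500 → first moment M = |Σ|/6 = 2131.4583
R_c = M/A = 2131.4583/250.7500 = 8.5003 mm
θ = 164° = 2.862340 rad
V = θ·R_c·A = 2.862340·8.5003·250.7500 = 6100.958 mm³

Volume = 6100.958 mm³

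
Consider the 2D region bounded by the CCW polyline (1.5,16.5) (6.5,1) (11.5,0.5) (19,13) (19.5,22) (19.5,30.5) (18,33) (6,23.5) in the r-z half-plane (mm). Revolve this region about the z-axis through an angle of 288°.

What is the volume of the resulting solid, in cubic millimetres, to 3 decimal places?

Volume = 21358.537 mm³

Profile (r,z), 8 vertices: (1.5,16.5) (6.5,1) (11.5,0.5) (19,13) (19.5,22) (19.5,30.5) (18,33) (6,23.5)
edge 0: (1.5,16.5)→(6.5,1)  cross = 1.5·1 − 6.5·16.5 = -105.7500; (r_i+r_j)·cross = 8·-105.7500 = -846.0000
edge 1: (6.5,1)→(11.5,0.5)  cross = 6.5·0.5 − 11.5·1 = -8.2500; (r_i+r_j)·cross = 18·-8.2500 = -148.5000
edge 2: (11.5,0.5)→(19,13)  cross = 11.5·13 − 19·0.5 = 140.0000; (r_i+r_j)·cross = 30.5·140.0000 = 4270.0000
edge 3: (19,13)→(19.5,22)  cross = 19·22 − 19.5·13 = 164.5000; (r_i+r_j)·cross = 38.5·164.5000 = 6333.2500
edge 4: (19.5,22)→(19.5,30.5)  cross = 19.5·30.5 − 19.5·22 = 165.7500; (r_i+r_j)·cross = 39·165.7500 = 6464.2500
edge 5: (19.5,30.5)→(18,33)  cross = 19.5·33 − 18·30.5 = 94.5000; (r_i+r_j)·cross = 37.5·94.5000 = 3543.7500
edge 6: (18,33)→(6,23.5)  cross = 18·23.5 − 6·33 = 225.0000; (r_i+r_j)·cross = 24·225.0000 = 5400.0000
edge 7: (6,23.5)→(1.5,16.5)  cross = 6·16.5 − 1.5·23.5 = 63.7500; (r_i+r_j)·cross = 7.5·63.7500 = 478.1250
Σcross = 739.5000 → A = |Σcross|/2 = 369.7500 mm²
Σ(r_i+r_j)·cross = 25494.8750 → first moment M = |Σ|/6 = 4249.1458
R_c = M/A = 4249.1458/369.7500 = 11.4919 mm
θ = 288° = 5.026548 rad
V = θ·R_c·A = 5.026548·11.4919·369.7500 = 21358.537 mm³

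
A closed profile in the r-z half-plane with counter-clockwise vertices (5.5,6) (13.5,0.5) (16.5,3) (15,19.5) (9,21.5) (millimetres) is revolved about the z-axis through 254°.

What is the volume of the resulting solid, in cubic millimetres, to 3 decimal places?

Profile (r,z), 5 vertices: (5.5,6) (13.5,0.5) (16.5,3) (15,19.5) (9,21.5)
edge 0: (5.5,6)→(13.5,0.5)  cross = 5.5·0.5 − 13.5·6 = -78.2500; (r_i+r_j)·cross = 19·-78.2500 = -1486.7500
edge 1: (13.5,0.5)→(16.5,3)  cross = 13.5·3 − 16.5·0.5 = 32.2500; (r_i+r_j)·cross = 30·32.2500 = 967.5000
edge 2: (16.5,3)→(15,19.5)  cross = 16.5·19.5 − 15·3 = 276.7500; (r_i+r_j)·cross = 31.5·276.7500 = 8717.6250
edge 3: (15,19.5)→(9,21.5)  cross = 15·21.5 − 9·19.5 = 147.0000; (r_i+r_j)·cross = 24·147.0000 = 3528.0000
edge 4: (9,21.5)→(5.5,6)  cross = 9·6 − 5.5·21.5 = -64.2500; (r_i+r_j)·cross = 14.5·-64.2500 = -931.6250
Σcross = 313.5000 → A = |Σcross|/2 = 156.7500 mm²
Σ(r_i+r_j)·cross = 10794.7500 → first moment M = |Σ|/6 = 1799.1250
R_c = M/A = 1799.1250/156.7500 = 11.4777 mm
θ = 254° = 4.433136 rad
V = θ·R_c·A = 4.433136·11.4777·156.7500 = 7975.766 mm³

Volume = 7975.766 mm³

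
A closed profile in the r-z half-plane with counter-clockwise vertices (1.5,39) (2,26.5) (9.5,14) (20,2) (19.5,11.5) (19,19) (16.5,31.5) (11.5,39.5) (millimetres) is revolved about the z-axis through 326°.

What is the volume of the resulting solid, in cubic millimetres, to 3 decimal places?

Volume = 24915.280 mm³

Profile (r,z), 8 vertices: (1.5,39) (2,26.5) (9.5,14) (20,2) (19.5,11.5) (19,19) (16.5,31.5) (11.5,39.5)
edge 0: (1.5,39)→(2,26.5)  cross = 1.5·26.5 − 2·39 = -38.2500; (r_i+r_j)·cross = 3.5·-38.2500 = -133.8750
edge 1: (2,26.5)→(9.5,14)  cross = 2·14 − 9.5·26.5 = -223.7500; (r_i+r_j)·cross = 11.5·-223.7500 = -2573.1250
edge 2: (9.5,14)→(20,2)  cross = 9.5·2 − 20·14 = -261.0000; (r_i+r_j)·cross = 29.5·-261.0000 = -7699.5000
edge 3: (20,2)→(19.5,11.5)  cross = 20·11.5 − 19.5·2 = 191.0000; (r_i+r_j)·cross = 39.5·191.0000 = 7544.5000
edge 4: (19.5,11.5)→(19,19)  cross = 19.5·19 − 19·11.5 = 152.0000; (r_i+r_j)·cross = 38.5·152.0000 = 5852.0000
edge 5: (19,19)→(16.5,31.5)  cross = 19·31.5 − 16.5·19 = 285.0000; (r_i+r_j)·cross = 35.5·285.0000 = 10117.5000
edge 6: (16.5,31.5)→(11.5,39.5)  cross = 16.5·39.5 − 11.5·31.5 = 289.5000; (r_i+r_j)·cross = 28·289.5000 = 8106.0000
edge 7: (11.5,39.5)→(1.5,39)  cross = 11.5·39 − 1.5·39.5 = 389.2500; (r_i+r_j)·cross = 13·389.2500 = 5060.2500
Σcross = 783.7500 → A = |Σcross|/2 = 391.8750 mm²
Σ(r_i+r_j)·cross = 26273.7500 → first moment M = |Σ|/6 = 4378.9583
R_c = M/A = 4378.9583/391.8750 = 11.1744 mm
θ = 326° = 5.689773 rad
V = θ·R_c·A = 5.689773·11.1744·391.8750 = 24915.280 mm³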